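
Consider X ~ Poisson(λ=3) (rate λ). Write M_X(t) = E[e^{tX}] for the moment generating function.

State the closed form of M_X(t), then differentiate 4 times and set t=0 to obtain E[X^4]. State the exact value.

E[X^4] = D^4[M](0) = 309

M_X(t) = e^(3*e^(t) - 3)
D^4[M](t) = (81*e^(4*t)*e^(3*e^(t)) + 162*e^(3*t)*e^(3*e^(t)) + 63*e^(2*t)*e^(3*e^(t)) + 3*e^(t)*e^(3*e^(t)))*e^(-3)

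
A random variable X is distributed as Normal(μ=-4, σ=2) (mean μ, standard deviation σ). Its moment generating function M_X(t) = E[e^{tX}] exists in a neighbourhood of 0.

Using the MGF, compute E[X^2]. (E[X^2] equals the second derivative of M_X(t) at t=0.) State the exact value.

M_X(t) = e^(2*t^2 - 4*t)
M^(2)(t) = (16*t^2*e^(2*t^2) - 32*t*e^(2*t^2) + 20*e^(2*t^2))*e^(-4*t)

E[X^2] = M^(2)(0) = 20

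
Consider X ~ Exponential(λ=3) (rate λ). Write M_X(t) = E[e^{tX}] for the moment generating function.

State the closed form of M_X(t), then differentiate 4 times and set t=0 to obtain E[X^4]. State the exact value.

M_X(t) = 3/(3 - t)
M′(t) = 3/(t^2 - 6*t + 9)
M′′(t) = -6/(t^3 - 9*t^2 + 27*t - 27)
M′′′(t) = 18/(t^4 - 12*t^3 + 54*t^2 - 108*t + 81)
M′′′′(t) = -72/(t^5 - 15*t^4 + 90*t^3 - 270*t^2 + 405*t - 243)

E[X^4] = M′′′′(0) = 8/27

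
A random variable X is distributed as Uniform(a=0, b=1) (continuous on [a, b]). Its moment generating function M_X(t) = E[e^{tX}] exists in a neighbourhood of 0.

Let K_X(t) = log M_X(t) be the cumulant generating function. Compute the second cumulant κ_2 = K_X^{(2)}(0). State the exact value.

M_X(t) = (e^(t) - 1)/t
K_X(t) = log M_X(t) = -log(t) + log(e^(t) - 1)
D^2[K](t) = (-t^2*e^(t) + e^(2*t) - 2*e^(t) + 1)/(t^2*e^(2*t) - 2*t^2*e^(t) + t^2)

κ_2 = D^2[K](0) = 1/12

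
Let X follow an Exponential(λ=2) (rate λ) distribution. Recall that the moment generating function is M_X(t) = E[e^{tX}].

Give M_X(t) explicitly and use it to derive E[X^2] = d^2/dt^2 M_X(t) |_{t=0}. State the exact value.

E[X^2] = d^2M/dt^2 |_{t=0} = 1/2

M_X(t) = 2/(2 - t)
dM/dt = 2/(t^2 - 4*t + 4)
d^2M/dt^2 = -4/(t^3 - 6*t^2 + 12*t - 8)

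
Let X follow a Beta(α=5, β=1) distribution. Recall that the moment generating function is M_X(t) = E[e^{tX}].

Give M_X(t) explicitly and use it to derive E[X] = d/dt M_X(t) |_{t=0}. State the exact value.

E[X] = M′(0) = 5/6

M_X(t) = ₁F₁(5; 6; t)
M′(t) = 5*₁F₁(6; 7; t)/6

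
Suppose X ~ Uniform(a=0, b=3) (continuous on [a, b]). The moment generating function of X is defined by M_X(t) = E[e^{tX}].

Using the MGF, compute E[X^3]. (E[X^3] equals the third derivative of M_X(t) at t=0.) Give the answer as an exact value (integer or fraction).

M_X(t) = (e^(3*t) - 1)/(3*t)
D^3[M](t) = (9*t^3*e^(3*t) - 9*t^2*e^(3*t) + 6*t*e^(3*t) - 2*e^(3*t) + 2)/t^4

E[X^3] = D^3[M](0) = 27/4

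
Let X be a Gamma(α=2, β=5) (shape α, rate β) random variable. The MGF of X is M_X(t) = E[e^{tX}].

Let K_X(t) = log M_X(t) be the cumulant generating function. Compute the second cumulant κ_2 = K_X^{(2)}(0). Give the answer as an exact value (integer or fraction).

κ_2 = K^(2)(0) = 2/25

M_X(t) = 25/(5 - t)^2
K_X(t) = log M_X(t) = -2*log(5 - t) + 2*log(5)
K^(2)(t) = 2/(t^2 - 10*t + 25)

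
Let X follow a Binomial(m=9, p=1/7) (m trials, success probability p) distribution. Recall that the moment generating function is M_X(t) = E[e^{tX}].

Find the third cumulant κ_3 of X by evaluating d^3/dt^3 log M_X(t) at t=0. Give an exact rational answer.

M_X(t) = (e^(t)/7 + 6/7)^9
K_X(t) = log M_X(t) = 9*log(e^(t)/7 + 6/7)
dK/dt = 9*e^(t)/(e^(t) + 6)
d^2K/dt^2 = 54*e^(t)/(e^(2*t) + 12*e^(t) + 36)
d^3K/dt^3 = (-54*e^(2*t) + 324*e^(t))/(e^(3*t) + 18*e^(2*t) + 108*e^(t) + 216)

κ_3 = d^3K/dt^3 |_{t=0} = 270/343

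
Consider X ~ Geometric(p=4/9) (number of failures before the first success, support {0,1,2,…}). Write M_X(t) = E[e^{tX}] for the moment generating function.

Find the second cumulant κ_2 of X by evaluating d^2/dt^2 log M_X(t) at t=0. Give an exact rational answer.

M_X(t) = 4/(9*(1 - 5*e^(t)/9))
K_X(t) = log M_X(t) = -log(1 - 5*e^(t)/9) - 2*log(3) + 2*log(2)
dK/dt = -5*e^(t)/(5*e^(t) - 9)
d^2K/dt^2 = 45*e^(t)/(25*e^(2*t) - 90*e^(t) + 81)

κ_2 = d^2K/dt^2 |_{t=0} = 45/16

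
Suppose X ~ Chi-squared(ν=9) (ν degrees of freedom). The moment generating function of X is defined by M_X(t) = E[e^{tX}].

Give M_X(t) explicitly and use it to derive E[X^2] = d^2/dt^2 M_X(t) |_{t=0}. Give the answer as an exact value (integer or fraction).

E[X^2] = M′′(0) = 99

M_X(t) = (1 - 2*t)^(-9/2)
M′(t) = -9/(32*t^5*√(1 - 2*t) - 80*t^4*√(1 - 2*t) + 80*t^3*√(1 - 2*t) - 40*t^2*√(1 - 2*t) + 10*t*√(1 - 2*t) - √(1 - 2*t))
M′′(t) = 99/(64*t^6*√(1 - 2*t) - 192*t^5*√(1 - 2*t) + 240*t^4*√(1 - 2*t) - 160*t^3*√(1 - 2*t) + 60*t^2*√(1 - 2*t) - 12*t*√(1 - 2*t) + √(1 - 2*t))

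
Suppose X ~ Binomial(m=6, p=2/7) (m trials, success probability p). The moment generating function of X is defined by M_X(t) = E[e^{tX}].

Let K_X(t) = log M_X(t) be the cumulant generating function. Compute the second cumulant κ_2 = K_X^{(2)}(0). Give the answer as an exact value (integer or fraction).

κ_2 = K^(2)(0) = 60/49

M_X(t) = (2*e^(t)/7 + 5/7)^6
K_X(t) = log M_X(t) = 6*log(2*e^(t)/7 + 5/7)
K^(2)(t) = 60*e^(t)/(4*e^(2*t) + 20*e^(t) + 25)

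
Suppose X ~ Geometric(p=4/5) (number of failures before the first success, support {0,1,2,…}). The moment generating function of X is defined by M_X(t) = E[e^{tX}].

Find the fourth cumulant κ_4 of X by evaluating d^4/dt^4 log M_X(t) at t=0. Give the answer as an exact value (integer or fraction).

M_X(t) = 4/(5*(1 - e^(t)/5))
K_X(t) = log M_X(t) = -log(1 - e^(t)/5) - log(5) + 2*log(2)
K^(4)(t) = (5*e^(3*t) + 100*e^(2*t) + 125*e^(t))/(e^(4*t) - 20*e^(3*t) + 150*e^(2*t) - 500*e^(t) + 625)

κ_4 = K^(4)(0) = 115/128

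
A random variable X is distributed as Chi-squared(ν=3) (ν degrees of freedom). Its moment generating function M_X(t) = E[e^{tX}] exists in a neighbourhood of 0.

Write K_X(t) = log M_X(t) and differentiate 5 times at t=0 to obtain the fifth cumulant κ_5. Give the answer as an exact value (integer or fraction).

M_X(t) = (1 - 2*t)^(-3/2)
K_X(t) = log M_X(t) = -3*log(1 - 2*t)/2
K^(5)(t) = -1152/(32*t^5 - 80*t^4 + 80*t^3 - 40*t^2 + 10*t - 1)

κ_5 = K^(5)(0) = 1152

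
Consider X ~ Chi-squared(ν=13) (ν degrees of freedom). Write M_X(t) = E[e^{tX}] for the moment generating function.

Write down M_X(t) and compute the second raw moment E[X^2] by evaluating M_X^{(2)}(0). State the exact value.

M_X(t) = (1 - 2*t)^(-13/2)
M′(t) = -13/(128*t^7*√(1 - 2*t) - 448*t^6*√(1 - 2*t) + 672*t^5*√(1 - 2*t) - 560*t^4*√(1 - 2*t) + 280*t^3*√(1 - 2*t) - 84*t^2*√(1 - 2*t) + 14*t*√(1 - 2*t) - √(1 - 2*t))

E[X^2] = M′′(0) = 195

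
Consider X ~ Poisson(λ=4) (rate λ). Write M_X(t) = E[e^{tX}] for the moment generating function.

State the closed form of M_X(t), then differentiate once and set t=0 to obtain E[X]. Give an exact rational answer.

M_X(t) = e^(4*e^(t) - 4)
dM/dt = 4*e^(-4)*e^(t)*e^(4*e^(t))

E[X] = dM/dt |_{t=0} = 4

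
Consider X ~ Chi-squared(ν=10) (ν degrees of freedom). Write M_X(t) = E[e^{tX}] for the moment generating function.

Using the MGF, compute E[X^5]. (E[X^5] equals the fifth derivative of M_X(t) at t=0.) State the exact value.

M_X(t) = (1 - 2*t)^(-5)
M′(t) = 10/(64*t^6 - 192*t^5 + 240*t^4 - 160*t^3 + 60*t^2 - 12*t + 1)
M′′(t) = -120/(128*t^7 - 448*t^6 + 672*t^5 - 560*t^4 + 280*t^3 - 84*t^2 + 14*t - 1)
M′′′(t) = 1680/(256*t^8 - 1024*t^7 + 1792*t^6 - 1792*t^5 + 1120*t^4 - 448*t^3 + 112*t^2 - 16*t + 1)
M′′′′(t) = -26880/(512*t^9 - 2304*t^8 + 4608*t^7 - 5376*t^6 + 4032*t^5 - 2016*t^4 + 672*t^3 - 144*t^2 + 18*t - 1)
M′′′′′(t) = 483840/(1024*t^10 - 5120*t^9 + 11520*t^8 - 15360*t^7 + 13440*t^6 - 8064*t^5 + 3360*t^4 - 960*t^3 + 180*t^2 - 20*t + 1)

E[X^5] = M′′′′′(0) = 483840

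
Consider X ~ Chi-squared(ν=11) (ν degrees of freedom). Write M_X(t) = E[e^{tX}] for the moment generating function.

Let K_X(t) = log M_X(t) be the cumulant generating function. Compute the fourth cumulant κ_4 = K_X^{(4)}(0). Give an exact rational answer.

M_X(t) = (1 - 2*t)^(-11/2)
K_X(t) = log M_X(t) = -11*log(1 - 2*t)/2
dK/dt = -11/(2*t - 1)
d^2K/dt^2 = 22/(4*t^2 - 4*t + 1)
d^3K/dt^3 = -88/(8*t^3 - 12*t^2 + 6*t - 1)
d^4K/dt^4 = 528/(16*t^4 - 32*t^3 + 24*t^2 - 8*t + 1)

κ_4 = d^4K/dt^4 |_{t=0} = 528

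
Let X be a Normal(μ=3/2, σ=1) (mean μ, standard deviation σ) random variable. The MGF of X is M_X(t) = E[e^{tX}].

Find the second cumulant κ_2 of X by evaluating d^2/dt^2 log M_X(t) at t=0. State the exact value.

κ_2 = K′′(0) = 1

M_X(t) = e^(t^2/2 + 3*t/2)
K_X(t) = log M_X(t) = t^2/2 + 3*t/2
K′(t) = t + 3/2
K′′(t) = 1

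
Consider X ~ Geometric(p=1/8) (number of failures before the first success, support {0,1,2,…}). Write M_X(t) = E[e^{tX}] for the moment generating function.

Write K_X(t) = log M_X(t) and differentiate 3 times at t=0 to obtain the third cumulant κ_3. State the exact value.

κ_3 = K′′′(0) = 840

M_X(t) = 1/(8*(1 - 7*e^(t)/8))
K_X(t) = log M_X(t) = -log(1 - 7*e^(t)/8) - 3*log(2)
K′(t) = -7*e^(t)/(7*e^(t) - 8)
K′′(t) = 56*e^(t)/(49*e^(2*t) - 112*e^(t) + 64)
K′′′(t) = (-392*e^(2*t) - 448*e^(t))/(343*e^(3*t) - 1176*e^(2*t) + 1344*e^(t) - 512)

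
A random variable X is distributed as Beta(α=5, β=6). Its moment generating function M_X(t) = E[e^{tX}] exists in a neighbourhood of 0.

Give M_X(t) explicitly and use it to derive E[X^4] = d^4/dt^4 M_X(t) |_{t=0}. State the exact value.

M_X(t) = ₁F₁(5; 11; t)
M^(4)(t) = 10*₁F₁(9; 15; t)/143

E[X^4] = M^(4)(0) = 10/143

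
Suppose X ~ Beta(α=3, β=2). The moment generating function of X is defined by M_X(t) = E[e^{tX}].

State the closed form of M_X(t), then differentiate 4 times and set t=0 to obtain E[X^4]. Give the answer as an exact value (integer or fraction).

M_X(t) = ₁F₁(3; 5; t)
D^4[M](t) = 3*₁F₁(7; 9; t)/14

E[X^4] = D^4[M](0) = 3/14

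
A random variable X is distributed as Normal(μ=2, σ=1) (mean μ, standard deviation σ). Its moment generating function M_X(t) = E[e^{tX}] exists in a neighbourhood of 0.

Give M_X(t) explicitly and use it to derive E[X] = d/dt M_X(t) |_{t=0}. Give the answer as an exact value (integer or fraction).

M_X(t) = e^(t^2/2 + 2*t)
M^(1)(t) = t*e^(2*t)*e^(t^2/2) + 2*e^(2*t)*e^(t^2/2)

E[X] = M^(1)(0) = 2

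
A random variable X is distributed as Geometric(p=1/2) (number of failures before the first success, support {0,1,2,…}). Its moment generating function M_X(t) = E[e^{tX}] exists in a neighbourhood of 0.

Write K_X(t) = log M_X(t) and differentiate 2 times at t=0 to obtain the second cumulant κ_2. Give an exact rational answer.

M_X(t) = 1/(2*(1 - e^(t)/2))
K_X(t) = log M_X(t) = -log(1 - e^(t)/2) - log(2)
dK/dt = -e^(t)/(e^(t) - 2)
d^2K/dt^2 = 2*e^(t)/(e^(2*t) - 4*e^(t) + 4)

κ_2 = d^2K/dt^2 |_{t=0} = 2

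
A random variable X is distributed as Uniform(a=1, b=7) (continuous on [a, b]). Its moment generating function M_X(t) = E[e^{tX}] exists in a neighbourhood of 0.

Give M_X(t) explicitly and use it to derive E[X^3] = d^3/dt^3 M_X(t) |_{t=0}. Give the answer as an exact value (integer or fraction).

M_X(t) = (e^(7*t) - e^(t))/(6*t)
M^(3)(t) = (343*t^3*e^(7*t) - t^3*e^(t) - 147*t^2*e^(7*t) + 3*t^2*e^(t) + 42*t*e^(7*t) - 6*t*e^(t) - 6*e^(7*t) + 6*e^(t))/(6*t^4)

E[X^3] = M^(3)(0) = 100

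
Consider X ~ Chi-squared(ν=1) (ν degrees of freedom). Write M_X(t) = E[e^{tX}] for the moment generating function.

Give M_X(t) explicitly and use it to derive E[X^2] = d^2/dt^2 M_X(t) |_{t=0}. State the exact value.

M_X(t) = 1/√(1 - 2*t)
M′(t) = -1/(2*t*√(1 - 2*t) - √(1 - 2*t))
M′′(t) = 3/(4*t^2*√(1 - 2*t) - 4*t*√(1 - 2*t) + √(1 - 2*t))

E[X^2] = M′′(0) = 3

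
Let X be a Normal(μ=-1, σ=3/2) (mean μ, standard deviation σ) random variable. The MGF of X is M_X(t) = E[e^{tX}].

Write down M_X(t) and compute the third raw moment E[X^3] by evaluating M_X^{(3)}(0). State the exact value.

M_X(t) = e^(9*t^2/8 - t)
dM/dt = 9*t*e^(-t)*e^(9*t^2/8)/4 - e^(-t)*e^(9*t^2/8)
d^2M/dt^2 = (81*t^2*e^(9*t^2/8) - 72*t*e^(9*t^2/8) + 52*e^(9*t^2/8))*e^(-t)/16
d^3M/dt^3 = (729*t^3*e^(9*t^2/8) - 972*t^2*e^(9*t^2/8) + 1404*t*e^(9*t^2/8) - 496*e^(9*t^2/8))*e^(-t)/64

E[X^3] = d^3M/dt^3 |_{t=0} = -31/4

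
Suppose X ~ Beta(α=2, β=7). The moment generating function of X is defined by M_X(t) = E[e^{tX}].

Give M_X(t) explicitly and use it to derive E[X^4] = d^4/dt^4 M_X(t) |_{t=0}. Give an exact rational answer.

M_X(t) = ₁F₁(2; 9; t)
M^(4)(t) = ₁F₁(6; 13; t)/99

E[X^4] = M^(4)(0) = 1/99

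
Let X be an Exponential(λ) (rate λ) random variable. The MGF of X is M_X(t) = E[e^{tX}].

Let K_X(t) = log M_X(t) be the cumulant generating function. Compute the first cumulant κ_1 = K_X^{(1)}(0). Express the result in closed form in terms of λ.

M_X(t) = λ/(λ - t)
K_X(t) = log M_X(t) = log(λ) - log(λ - t)
D[K](t) = -1/(-λ + t)

κ_1 = D[K](0) = 1/λ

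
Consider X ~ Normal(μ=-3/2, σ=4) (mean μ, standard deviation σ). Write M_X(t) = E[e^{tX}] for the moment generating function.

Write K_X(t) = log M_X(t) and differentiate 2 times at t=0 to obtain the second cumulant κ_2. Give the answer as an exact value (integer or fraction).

κ_2 = d^2K/dt^2 |_{t=0} = 16

M_X(t) = e^(8*t^2 - 3*t/2)
K_X(t) = log M_X(t) = 8*t^2 - 3*t/2
dK/dt = 16*t - 3/2
d^2K/dt^2 = 16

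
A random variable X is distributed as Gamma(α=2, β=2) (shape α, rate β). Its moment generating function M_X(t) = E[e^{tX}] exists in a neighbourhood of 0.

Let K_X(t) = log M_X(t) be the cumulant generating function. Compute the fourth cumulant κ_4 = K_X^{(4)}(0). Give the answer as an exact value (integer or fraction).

M_X(t) = 4/(2 - t)^2
K_X(t) = log M_X(t) = -2*log(2 - t) + 2*log(2)
D^4[K](t) = 12/(t^4 - 8*t^3 + 24*t^2 - 32*t + 16)

κ_4 = D^4[K](0) = 3/4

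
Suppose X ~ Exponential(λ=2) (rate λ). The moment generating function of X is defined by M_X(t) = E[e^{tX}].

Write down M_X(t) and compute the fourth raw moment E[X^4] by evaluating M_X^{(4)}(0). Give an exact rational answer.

E[X^4] = M′′′′(0) = 3/2

M_X(t) = 2/(2 - t)
M′(t) = 2/(t^2 - 4*t + 4)
M′′(t) = -4/(t^3 - 6*t^2 + 12*t - 8)
M′′′(t) = 12/(t^4 - 8*t^3 + 24*t^2 - 32*t + 16)
M′′′′(t) = -48/(t^5 - 10*t^4 + 40*t^3 - 80*t^2 + 80*t - 32)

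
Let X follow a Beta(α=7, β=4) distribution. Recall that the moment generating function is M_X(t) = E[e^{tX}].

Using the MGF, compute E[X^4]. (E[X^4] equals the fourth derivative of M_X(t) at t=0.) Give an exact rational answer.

E[X^4] = M′′′′(0) = 30/143

M_X(t) = ₁F₁(7; 11; t)
M′(t) = 7*₁F₁(8; 12; t)/11
M′′(t) = 14*₁F₁(9; 13; t)/33
M′′′(t) = 42*₁F₁(10; 14; t)/143
M′′′′(t) = 30*₁F₁(11; 15; t)/143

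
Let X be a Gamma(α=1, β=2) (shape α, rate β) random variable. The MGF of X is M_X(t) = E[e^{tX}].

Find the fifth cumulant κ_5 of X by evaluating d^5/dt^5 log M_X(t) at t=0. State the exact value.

κ_5 = d^5K/dt^5 |_{t=0} = 3/4

M_X(t) = 2/(2 - t)
K_X(t) = log M_X(t) = -log(2 - t) + log(2)
dK/dt = -1/(t - 2)
d^2K/dt^2 = 1/(t^2 - 4*t + 4)
d^3K/dt^3 = -2/(t^3 - 6*t^2 + 12*t - 8)
d^4K/dt^4 = 6/(t^4 - 8*t^3 + 24*t^2 - 32*t + 16)
d^5K/dt^5 = -24/(t^5 - 10*t^4 + 40*t^3 - 80*t^2 + 80*t - 32)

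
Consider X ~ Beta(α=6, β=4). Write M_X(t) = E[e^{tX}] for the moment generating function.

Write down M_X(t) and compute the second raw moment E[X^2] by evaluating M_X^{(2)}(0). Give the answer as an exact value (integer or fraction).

M_X(t) = ₁F₁(6; 10; t)
dM/dt = 3*₁F₁(7; 11; t)/5
d^2M/dt^2 = 21*₁F₁(8; 12; t)/55

E[X^2] = d^2M/dt^2 |_{t=0} = 21/55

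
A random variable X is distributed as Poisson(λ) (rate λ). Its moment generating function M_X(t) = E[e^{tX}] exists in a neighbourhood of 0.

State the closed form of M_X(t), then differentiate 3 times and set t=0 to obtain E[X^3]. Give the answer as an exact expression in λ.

M_X(t) = e^(λ*(e^(t) - 1))
M′(t) = λ*e^(-λ)*e^(t)*e^(λ*e^(t))
M′′(t) = (λ^2*e^(2*t)*e^(λ*e^(t)) + λ*e^(t)*e^(λ*e^(t)))*e^(-λ)
M′′′(t) = (λ^3*e^(3*t)*e^(λ*e^(t)) + 3*λ^2*e^(2*t)*e^(λ*e^(t)) + λ*e^(t)*e^(λ*e^(t)))*e^(-λ)

E[X^3] = M′′′(0) = λ*(λ^2 + 3*λ + 1)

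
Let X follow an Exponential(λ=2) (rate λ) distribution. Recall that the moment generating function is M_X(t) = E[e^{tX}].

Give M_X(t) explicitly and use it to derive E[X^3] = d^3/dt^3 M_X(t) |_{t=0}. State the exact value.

M_X(t) = 2/(2 - t)
M′(t) = 2/(t^2 - 4*t + 4)
M′′(t) = -4/(t^3 - 6*t^2 + 12*t - 8)
M′′′(t) = 12/(t^4 - 8*t^3 + 24*t^2 - 32*t + 16)

E[X^3] = M′′′(0) = 3/4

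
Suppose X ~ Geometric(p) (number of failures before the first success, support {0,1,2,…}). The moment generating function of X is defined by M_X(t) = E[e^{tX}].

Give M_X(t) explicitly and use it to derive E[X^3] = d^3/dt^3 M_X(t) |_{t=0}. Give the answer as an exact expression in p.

M_X(t) = p/(-(1 - p)*e^(t) + 1)

E[X^3] = D^3[M](0) = -1 + 7/p - 12/p^2 + 6/p^3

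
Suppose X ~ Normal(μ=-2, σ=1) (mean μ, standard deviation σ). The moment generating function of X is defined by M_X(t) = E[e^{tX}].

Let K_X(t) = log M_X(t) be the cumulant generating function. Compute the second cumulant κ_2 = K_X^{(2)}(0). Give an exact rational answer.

M_X(t) = e^(t^2/2 - 2*t)
K_X(t) = log M_X(t) = t^2/2 - 2*t
dK/dt = t - 2
d^2K/dt^2 = 1

κ_2 = d^2K/dt^2 |_{t=0} = 1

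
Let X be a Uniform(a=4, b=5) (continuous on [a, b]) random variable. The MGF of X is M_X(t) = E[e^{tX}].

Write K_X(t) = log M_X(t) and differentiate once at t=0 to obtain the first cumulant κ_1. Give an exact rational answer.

M_X(t) = (e^(5*t) - e^(4*t))/t
K_X(t) = log M_X(t) = -log(t) + log(e^(5*t) - e^(4*t))
K′(t) = (5*t*e^(t) - 4*t - e^(t) + 1)/(t*e^(t) - t)

κ_1 = K′(0) = 9/2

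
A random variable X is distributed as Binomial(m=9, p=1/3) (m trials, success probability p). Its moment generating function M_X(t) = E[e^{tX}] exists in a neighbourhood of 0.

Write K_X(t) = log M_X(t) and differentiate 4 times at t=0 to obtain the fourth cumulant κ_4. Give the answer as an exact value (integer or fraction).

κ_4 = d^4K/dt^4 |_{t=0} = -2/3

M_X(t) = (e^(t)/3 + 2/3)^9
K_X(t) = log M_X(t) = 9*log(e^(t)/3 + 2/3)
dK/dt = 9*e^(t)/(e^(t) + 2)
d^2K/dt^2 = 18*e^(t)/(e^(2*t) + 4*e^(t) + 4)
d^3K/dt^3 = (-18*e^(2*t) + 36*e^(t))/(e^(3*t) + 6*e^(2*t) + 12*e^(t) + 8)
d^4K/dt^4 = (18*e^(3*t) - 144*e^(2*t) + 72*e^(t))/(e^(4*t) + 8*e^(3*t) + 24*e^(2*t) + 32*e^(t) + 16)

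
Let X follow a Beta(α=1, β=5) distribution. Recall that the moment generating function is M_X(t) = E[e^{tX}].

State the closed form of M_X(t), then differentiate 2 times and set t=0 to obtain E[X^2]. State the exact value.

M_X(t) = ₁F₁(1; 6; t)
dM/dt = ₁F₁(2; 7; t)/6
d^2M/dt^2 = ₁F₁(3; 8; t)/21

E[X^2] = d^2M/dt^2 |_{t=0} = 1/21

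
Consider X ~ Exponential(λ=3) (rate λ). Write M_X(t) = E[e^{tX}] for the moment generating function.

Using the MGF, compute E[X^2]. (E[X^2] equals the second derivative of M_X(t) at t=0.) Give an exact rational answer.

E[X^2] = D^2[M](0) = 2/9

M_X(t) = 3/(3 - t)
D^2[M](t) = -6/(t^3 - 9*t^2 + 27*t - 27)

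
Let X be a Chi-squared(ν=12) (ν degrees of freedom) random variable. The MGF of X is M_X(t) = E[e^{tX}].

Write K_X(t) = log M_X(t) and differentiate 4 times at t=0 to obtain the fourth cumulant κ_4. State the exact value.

M_X(t) = (1 - 2*t)^(-6)
K_X(t) = log M_X(t) = -6*log(1 - 2*t)
dK/dt = -12/(2*t - 1)
d^2K/dt^2 = 24/(4*t^2 - 4*t + 1)
d^3K/dt^3 = -96/(8*t^3 - 12*t^2 + 6*t - 1)
d^4K/dt^4 = 576/(16*t^4 - 32*t^3 + 24*t^2 - 8*t + 1)

κ_4 = d^4K/dt^4 |_{t=0} = 576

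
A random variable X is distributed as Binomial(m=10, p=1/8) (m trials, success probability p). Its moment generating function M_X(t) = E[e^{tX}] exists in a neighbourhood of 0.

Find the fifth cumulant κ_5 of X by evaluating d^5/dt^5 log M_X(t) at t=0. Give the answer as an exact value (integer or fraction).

κ_5 = K^(5)(0) = -525/2048

M_X(t) = (e^(t)/8 + 7/8)^10
K_X(t) = log M_X(t) = 10*log(e^(t)/8 + 7/8)
K^(5)(t) = (-70*e^(4*t) + 5390*e^(3*t) - 37730*e^(2*t) + 24010*e^(t))/(e^(5*t) + 35*e^(4*t) + 490*e^(3*t) + 3430*e^(2*t) + 12005*e^(t) + 16807)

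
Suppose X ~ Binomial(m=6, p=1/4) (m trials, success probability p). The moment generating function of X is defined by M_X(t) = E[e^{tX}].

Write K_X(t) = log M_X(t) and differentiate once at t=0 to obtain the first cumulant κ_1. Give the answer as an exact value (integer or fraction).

κ_1 = K′(0) = 3/2

M_X(t) = (e^(t)/4 + 3/4)^6
K_X(t) = log M_X(t) = 6*log(e^(t)/4 + 3/4)
K′(t) = 6*e^(t)/(e^(t) + 3)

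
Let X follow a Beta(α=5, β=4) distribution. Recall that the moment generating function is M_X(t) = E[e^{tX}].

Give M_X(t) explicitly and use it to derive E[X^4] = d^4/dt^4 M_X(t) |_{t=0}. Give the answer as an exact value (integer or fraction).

E[X^4] = M′′′′(0) = 14/99

M_X(t) = ₁F₁(5; 9; t)
M′(t) = 5*₁F₁(6; 10; t)/9
M′′(t) = ₁F₁(7; 11; t)/3
M′′′(t) = 7*₁F₁(8; 12; t)/33
M′′′′(t) = 14*₁F₁(9; 13; t)/99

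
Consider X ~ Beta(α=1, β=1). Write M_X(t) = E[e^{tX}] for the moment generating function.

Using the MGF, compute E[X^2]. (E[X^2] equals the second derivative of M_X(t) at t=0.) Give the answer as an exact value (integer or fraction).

E[X^2] = M′′(0) = 1/3

M_X(t) = ₁F₁(1; 2; t)
M′(t) = ₁F₁(2; 3; t)/2
M′′(t) = ₁F₁(3; 4; t)/3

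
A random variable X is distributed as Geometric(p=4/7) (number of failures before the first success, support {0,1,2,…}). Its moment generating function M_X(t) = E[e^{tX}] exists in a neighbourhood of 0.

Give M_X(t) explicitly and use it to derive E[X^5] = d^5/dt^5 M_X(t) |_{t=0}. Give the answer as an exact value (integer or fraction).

E[X^5] = d^5M/dt^5 |_{t=0} = 23721/128

M_X(t) = 4/(7*(1 - 3*e^(t)/7))
dM/dt = 12*e^(t)/(9*e^(2*t) - 42*e^(t) + 49)
d^2M/dt^2 = (-36*e^(2*t) - 84*e^(t))/(27*e^(3*t) - 189*e^(2*t) + 441*e^(t) - 343)
d^3M/dt^3 = (108*e^(3*t) + 1008*e^(2*t) + 588*e^(t))/(81*e^(4*t) - 756*e^(3*t) + 2646*e^(2*t) - 4116*e^(t) + 2401)
d^4M/dt^4 = (-324*e^(4*t) - 8316*e^(3*t) - 19404*e^(2*t) - 4116*e^(t))/(243*e^(5*t) - 2835*e^(4*t) + 13230*e^(3*t) - 30870*e^(2*t) + 36015*e^(t) - 16807)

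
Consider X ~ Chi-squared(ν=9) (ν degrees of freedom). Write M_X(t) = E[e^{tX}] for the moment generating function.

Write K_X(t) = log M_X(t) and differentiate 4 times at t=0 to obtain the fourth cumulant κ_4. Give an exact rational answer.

κ_4 = K′′′′(0) = 432

M_X(t) = (1 - 2*t)^(-9/2)
K_X(t) = log M_X(t) = -9*log(1 - 2*t)/2
K′(t) = -9/(2*t - 1)
K′′(t) = 18/(4*t^2 - 4*t + 1)
K′′′(t) = -72/(8*t^3 - 12*t^2 + 6*t - 1)
K′′′′(t) = 432/(16*t^4 - 32*t^3 + 24*t^2 - 8*t + 1)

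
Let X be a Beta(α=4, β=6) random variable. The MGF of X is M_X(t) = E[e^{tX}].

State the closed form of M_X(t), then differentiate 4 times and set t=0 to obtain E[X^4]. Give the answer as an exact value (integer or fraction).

M_X(t) = ₁F₁(4; 10; t)
D^4[M](t) = 7*₁F₁(8; 14; t)/143

E[X^4] = D^4[M](0) = 7/143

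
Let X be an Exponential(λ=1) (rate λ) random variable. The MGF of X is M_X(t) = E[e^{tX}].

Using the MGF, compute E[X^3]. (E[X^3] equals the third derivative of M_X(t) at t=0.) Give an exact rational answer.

E[X^3] = M^(3)(0) = 6

M_X(t) = 1/(1 - t)
M^(3)(t) = 6/(t^4 - 4*t^3 + 6*t^2 - 4*t + 1)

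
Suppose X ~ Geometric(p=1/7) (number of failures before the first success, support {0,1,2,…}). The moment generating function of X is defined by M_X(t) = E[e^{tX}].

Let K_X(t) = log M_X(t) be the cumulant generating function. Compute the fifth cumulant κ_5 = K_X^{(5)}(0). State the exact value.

M_X(t) = 1/(7*(1 - 6*e^(t)/7))
K_X(t) = log M_X(t) = -log(1 - 6*e^(t)/7) - log(7)
D^5[K](t) = (-9072*e^(4*t) - 116424*e^(3*t) - 135828*e^(2*t) - 14406*e^(t))/(7776*e^(5*t) - 45360*e^(4*t) + 105840*e^(3*t) - 123480*e^(2*t) + 72030*e^(t) - 16807)

κ_5 = D^5[K](0) = 275730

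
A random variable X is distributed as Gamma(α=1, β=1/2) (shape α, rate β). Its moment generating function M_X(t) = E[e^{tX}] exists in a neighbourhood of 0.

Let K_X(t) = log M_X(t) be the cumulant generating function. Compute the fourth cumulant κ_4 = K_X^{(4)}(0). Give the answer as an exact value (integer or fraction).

κ_4 = D^4[K](0) = 96

M_X(t) = 1/(2*(1/2 - t))
K_X(t) = log M_X(t) = -log(1/2 - t) - log(2)
D^4[K](t) = 96/(16*t^4 - 32*t^3 + 24*t^2 - 8*t + 1)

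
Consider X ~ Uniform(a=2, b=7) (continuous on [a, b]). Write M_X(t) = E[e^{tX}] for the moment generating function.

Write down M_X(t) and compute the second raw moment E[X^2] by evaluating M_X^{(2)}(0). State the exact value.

E[X^2] = M′′(0) = 67/3

M_X(t) = (e^(7*t) - e^(2*t))/(5*t)
M′(t) = (7*t*e^(7*t) - 2*t*e^(2*t) - e^(7*t) + e^(2*t))/(5*t^2)
M′′(t) = (49*t^2*e^(7*t) - 4*t^2*e^(2*t) - 14*t*e^(7*t) + 4*t*e^(2*t) + 2*e^(7*t) - 2*e^(2*t))/(5*t^3)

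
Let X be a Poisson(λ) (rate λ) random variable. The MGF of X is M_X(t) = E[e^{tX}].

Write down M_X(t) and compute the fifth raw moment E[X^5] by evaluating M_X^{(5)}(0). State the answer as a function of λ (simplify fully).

M_X(t) = e^(λ*(e^(t) - 1))
dM/dt = λ*e^(-λ)*e^(t)*e^(λ*e^(t))
d^2M/dt^2 = (λ^2*e^(2*t)*e^(λ*e^(t)) + λ*e^(t)*e^(λ*e^(t)))*e^(-λ)
d^3M/dt^3 = (λ^3*e^(3*t)*e^(λ*e^(t)) + 3*λ^2*e^(2*t)*e^(λ*e^(t)) + λ*e^(t)*e^(λ*e^(t)))*e^(-λ)
d^4M/dt^4 = (λ^4*e^(4*t)*e^(λ*e^(t)) + 6*λ^3*e^(3*t)*e^(λ*e^(t)) + 7*λ^2*e^(2*t)*e^(λ*e^(t)) + λ*e^(t)*e^(λ*e^(t)))*e^(-λ)
d^5M/dt^5 = (λ^5*e^(5*t)*e^(λ*e^(t)) + 10*λ^4*e^(4*t)*e^(λ*e^(t)) + 25*λ^3*e^(3*t)*e^(λ*e^(t)) + 15*λ^2*e^(2*t)*e^(λ*e^(t)) + λ*e^(t)*e^(λ*e^(t)))*e^(-λ)

E[X^5] = d^5M/dt^5 |_{t=0} = λ*(λ^4 + 10*λ^3 + 25*λ^2 + 15*λ + 1)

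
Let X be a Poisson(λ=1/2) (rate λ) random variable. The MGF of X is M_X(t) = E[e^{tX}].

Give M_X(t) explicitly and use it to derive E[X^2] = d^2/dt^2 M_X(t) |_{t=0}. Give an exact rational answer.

E[X^2] = M′′(0) = 3/4

M_X(t) = e^(e^(t)/2 - 1/2)
M′(t) = e^(-1/2)*e^(t)*e^(e^(t)/2)/2
M′′(t) = (e^(2*t)*e^(e^(t)/2) + 2*e^(t)*e^(e^(t)/2))*e^(-1/2)/4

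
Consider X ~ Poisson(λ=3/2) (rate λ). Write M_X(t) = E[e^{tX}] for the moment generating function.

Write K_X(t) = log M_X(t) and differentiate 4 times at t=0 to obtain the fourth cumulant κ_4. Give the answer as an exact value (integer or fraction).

κ_4 = K′′′′(0) = 3/2

M_X(t) = e^(3*e^(t)/2 - 3/2)
K_X(t) = log M_X(t) = 3*e^(t)/2 - 3/2
K′(t) = 3*e^(t)/2
K′′(t) = 3*e^(t)/2
K′′′(t) = 3*e^(t)/2
K′′′′(t) = 3*e^(t)/2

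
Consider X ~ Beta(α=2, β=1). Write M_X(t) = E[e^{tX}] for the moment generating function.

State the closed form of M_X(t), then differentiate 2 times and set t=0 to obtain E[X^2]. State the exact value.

E[X^2] = M′′(0) = 1/2

M_X(t) = ₁F₁(2; 3; t)
M′(t) = 2*₁F₁(3; 4; t)/3
M′′(t) = ₁F₁(4; 5; t)/2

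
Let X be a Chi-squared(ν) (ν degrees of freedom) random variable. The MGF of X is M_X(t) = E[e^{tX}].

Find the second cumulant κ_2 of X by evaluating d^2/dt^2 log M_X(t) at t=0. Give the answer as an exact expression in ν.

M_X(t) = (1 - 2*t)^(-ν/2)
K_X(t) = log M_X(t) = -ν*log(1 - 2*t)/2
K′(t) = -ν/(2*t - 1)
K′′(t) = 2*ν/(4*t^2 - 4*t + 1)

κ_2 = K′′(0) = 2*ν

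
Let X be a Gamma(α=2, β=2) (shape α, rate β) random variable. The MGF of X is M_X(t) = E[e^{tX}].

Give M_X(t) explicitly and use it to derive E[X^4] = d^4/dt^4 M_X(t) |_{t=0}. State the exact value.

E[X^4] = M^(4)(0) = 15/2

M_X(t) = 4/(2 - t)^2
M^(4)(t) = 480/(t^6 - 12*t^5 + 60*t^4 - 160*t^3 + 240*t^2 - 192*t + 64)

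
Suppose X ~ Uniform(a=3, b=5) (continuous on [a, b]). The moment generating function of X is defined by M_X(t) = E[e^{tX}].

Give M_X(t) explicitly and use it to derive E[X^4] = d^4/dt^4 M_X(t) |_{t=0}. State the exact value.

M_X(t) = (e^(5*t) - e^(3*t))/(2*t)

E[X^4] = M^(4)(0) = 1441/5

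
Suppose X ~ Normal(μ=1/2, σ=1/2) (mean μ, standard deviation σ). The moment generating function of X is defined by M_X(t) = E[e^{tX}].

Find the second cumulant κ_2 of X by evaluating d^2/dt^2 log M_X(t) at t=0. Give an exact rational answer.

κ_2 = K′′(0) = 1/4

M_X(t) = e^(t^2/8 + t/2)
K_X(t) = log M_X(t) = t^2/8 + t/2
K′(t) = t/4 + 1/2
K′′(t) = 1/4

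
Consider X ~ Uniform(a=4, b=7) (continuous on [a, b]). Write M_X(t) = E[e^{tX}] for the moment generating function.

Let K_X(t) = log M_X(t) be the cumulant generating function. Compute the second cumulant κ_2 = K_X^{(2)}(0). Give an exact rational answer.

κ_2 = K^(2)(0) = 3/4

M_X(t) = (e^(7*t) - e^(4*t))/(3*t)
K_X(t) = log M_X(t) = -log(t) + log(e^(7*t) - e^(4*t)) - log(3)
K^(2)(t) = (-9*t^2*e^(3*t) + e^(6*t) - 2*e^(3*t) + 1)/(t^2*e^(6*t) - 2*t^2*e^(3*t) + t^2)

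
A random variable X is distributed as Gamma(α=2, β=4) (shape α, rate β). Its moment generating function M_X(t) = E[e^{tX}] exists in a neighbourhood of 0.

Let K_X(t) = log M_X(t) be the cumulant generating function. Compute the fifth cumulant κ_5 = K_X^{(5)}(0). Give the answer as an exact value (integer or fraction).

M_X(t) = 16/(4 - t)^2
K_X(t) = log M_X(t) = -2*log(4 - t) + 4*log(2)
D^5[K](t) = -48/(t^5 - 20*t^4 + 160*t^3 - 640*t^2 + 1280*t - 1024)

κ_5 = D^5[K](0) = 3/64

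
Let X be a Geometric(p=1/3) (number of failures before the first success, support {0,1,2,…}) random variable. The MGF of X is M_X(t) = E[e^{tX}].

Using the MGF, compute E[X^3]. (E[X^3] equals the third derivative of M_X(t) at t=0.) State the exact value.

E[X^3] = M′′′(0) = 74

M_X(t) = 1/(3*(1 - 2*e^(t)/3))
M′(t) = 2*e^(t)/(4*e^(2*t) - 12*e^(t) + 9)
M′′(t) = (-4*e^(2*t) - 6*e^(t))/(8*e^(3*t) - 36*e^(2*t) + 54*e^(t) - 27)
M′′′(t) = (8*e^(3*t) + 48*e^(2*t) + 18*e^(t))/(16*e^(4*t) - 96*e^(3*t) + 216*e^(2*t) - 216*e^(t) + 81)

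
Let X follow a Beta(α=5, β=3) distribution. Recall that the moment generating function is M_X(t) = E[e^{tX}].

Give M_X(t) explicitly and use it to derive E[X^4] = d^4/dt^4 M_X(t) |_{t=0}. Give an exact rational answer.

E[X^4] = d^4M/dt^4 |_{t=0} = 7/33

M_X(t) = ₁F₁(5; 8; t)
dM/dt = 5*₁F₁(6; 9; t)/8
d^2M/dt^2 = 5*₁F₁(7; 10; t)/12
d^3M/dt^3 = 7*₁F₁(8; 11; t)/24
d^4M/dt^4 = 7*₁F₁(9; 12; t)/33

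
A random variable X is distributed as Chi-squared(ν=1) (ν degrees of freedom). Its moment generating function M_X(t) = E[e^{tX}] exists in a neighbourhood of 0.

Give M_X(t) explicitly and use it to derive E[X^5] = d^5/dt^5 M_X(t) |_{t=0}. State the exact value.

M_X(t) = 1/√(1 - 2*t)
M′(t) = -1/(2*t*√(1 - 2*t) - √(1 - 2*t))
M′′(t) = 3/(4*t^2*√(1 - 2*t) - 4*t*√(1 - 2*t) + √(1 - 2*t))
M′′′(t) = -15/(8*t^3*√(1 - 2*t) - 12*t^2*√(1 - 2*t) + 6*t*√(1 - 2*t) - √(1 - 2*t))
M′′′′(t) = 105/(16*t^4*√(1 - 2*t) - 32*t^3*√(1 - 2*t) + 24*t^2*√(1 - 2*t) - 8*t*√(1 - 2*t) + √(1 - 2*t))
M′′′′′(t) = -945/(32*t^5*√(1 - 2*t) - 80*t^4*√(1 - 2*t) + 80*t^3*√(1 - 2*t) - 40*t^2*√(1 - 2*t) + 10*t*√(1 - 2*t) - √(1 - 2*t))

E[X^5] = M′′′′′(0) = 945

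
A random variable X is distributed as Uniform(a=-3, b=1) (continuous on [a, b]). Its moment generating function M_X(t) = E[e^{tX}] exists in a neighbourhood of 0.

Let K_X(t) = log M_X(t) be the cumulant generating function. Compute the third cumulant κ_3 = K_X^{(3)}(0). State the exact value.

κ_3 = D^3[K](0) = 0

M_X(t) = (e^(t) - e^(-3*t))/(4*t)
K_X(t) = log M_X(t) = -log(t) + log(e^(t) - e^(-3*t)) - 2*log(2)
D^3[K](t) = (64*t^3*e^(8*t) + 64*t^3*e^(4*t) - 2*e^(12*t) + 6*e^(8*t) - 6*e^(4*t) + 2)/(t^3*e^(12*t) - 3*t^3*e^(8*t) + 3*t^3*e^(4*t) - t^3)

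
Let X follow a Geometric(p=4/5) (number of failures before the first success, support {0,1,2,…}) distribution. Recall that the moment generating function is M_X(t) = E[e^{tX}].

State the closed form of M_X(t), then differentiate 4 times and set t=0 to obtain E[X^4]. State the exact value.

E[X^4] = M^(4)(0) = 57/32

M_X(t) = 4/(5*(1 - e^(t)/5))
M^(4)(t) = (-4*e^(4*t) - 220*e^(3*t) - 1100*e^(2*t) - 500*e^(t))/(e^(5*t) - 25*e^(4*t) + 250*e^(3*t) - 1250*e^(2*t) + 3125*e^(t) - 3125)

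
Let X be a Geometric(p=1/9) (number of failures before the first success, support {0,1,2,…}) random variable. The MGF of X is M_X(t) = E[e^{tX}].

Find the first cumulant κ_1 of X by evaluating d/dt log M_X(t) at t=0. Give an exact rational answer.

κ_1 = K^(1)(0) = 8

M_X(t) = 1/(9*(1 - 8*e^(t)/9))
K_X(t) = log M_X(t) = -log(1 - 8*e^(t)/9) - 2*log(3)
K^(1)(t) = -8*e^(t)/(8*e^(t) - 9)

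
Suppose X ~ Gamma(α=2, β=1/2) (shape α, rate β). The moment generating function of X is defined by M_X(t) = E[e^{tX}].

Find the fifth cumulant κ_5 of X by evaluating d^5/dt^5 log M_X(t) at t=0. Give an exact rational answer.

M_X(t) = 1/(4*(1/2 - t)^2)
K_X(t) = log M_X(t) = -2*log(1/2 - t) - 2*log(2)
dK/dt = -4/(2*t - 1)
d^2K/dt^2 = 8/(4*t^2 - 4*t + 1)
d^3K/dt^3 = -32/(8*t^3 - 12*t^2 + 6*t - 1)
d^4K/dt^4 = 192/(16*t^4 - 32*t^3 + 24*t^2 - 8*t + 1)
d^5K/dt^5 = -1536/(32*t^5 - 80*t^4 + 80*t^3 - 40*t^2 + 10*t - 1)

κ_5 = d^5K/dt^5 |_{t=0} = 1536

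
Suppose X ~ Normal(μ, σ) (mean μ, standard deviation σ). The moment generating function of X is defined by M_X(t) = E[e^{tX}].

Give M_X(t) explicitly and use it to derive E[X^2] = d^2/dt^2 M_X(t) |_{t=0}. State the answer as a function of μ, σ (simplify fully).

E[X^2] = d^2M/dt^2 |_{t=0} = μ^2 + σ^2

M_X(t) = e^(μ*t + σ^2*t^2/2)
dM/dt = μ*e^(μ*t)*e^(σ^2*t^2/2) + σ^2*t*e^(μ*t)*e^(σ^2*t^2/2)
d^2M/dt^2 = μ^2*e^(μ*t)*e^(σ^2*t^2/2) + 2*μ*σ^2*t*e^(μ*t)*e^(σ^2*t^2/2) + σ^4*t^2*e^(μ*t)*e^(σ^2*t^2/2) + σ^2*e^(μ*t)*e^(σ^2*t^2/2)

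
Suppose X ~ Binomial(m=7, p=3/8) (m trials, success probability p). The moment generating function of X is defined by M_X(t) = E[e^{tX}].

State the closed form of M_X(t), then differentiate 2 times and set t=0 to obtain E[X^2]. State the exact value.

M_X(t) = (3*e^(t)/8 + 5/8)^7

E[X^2] = M′′(0) = 273/32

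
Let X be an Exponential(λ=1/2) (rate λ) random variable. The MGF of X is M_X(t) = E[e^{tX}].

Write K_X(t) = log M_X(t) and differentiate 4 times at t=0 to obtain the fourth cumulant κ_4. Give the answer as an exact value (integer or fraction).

M_X(t) = 1/(2*(1/2 - t))
K_X(t) = log M_X(t) = -log(1/2 - t) - log(2)
dK/dt = -2/(2*t - 1)
d^2K/dt^2 = 4/(4*t^2 - 4*t + 1)
d^3K/dt^3 = -16/(8*t^3 - 12*t^2 + 6*t - 1)
d^4K/dt^4 = 96/(16*t^4 - 32*t^3 + 24*t^2 - 8*t + 1)

κ_4 = d^4K/dt^4 |_{t=0} = 96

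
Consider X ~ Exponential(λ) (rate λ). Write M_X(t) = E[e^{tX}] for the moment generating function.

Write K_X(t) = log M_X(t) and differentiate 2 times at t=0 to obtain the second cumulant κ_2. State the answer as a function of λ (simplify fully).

M_X(t) = λ/(λ - t)
K_X(t) = log M_X(t) = log(λ) - log(λ - t)
K′(t) = -1/(-λ + t)
K′′(t) = 1/(λ^2 - 2*λ*t + t^2)

κ_2 = K′′(0) = λ^(-2)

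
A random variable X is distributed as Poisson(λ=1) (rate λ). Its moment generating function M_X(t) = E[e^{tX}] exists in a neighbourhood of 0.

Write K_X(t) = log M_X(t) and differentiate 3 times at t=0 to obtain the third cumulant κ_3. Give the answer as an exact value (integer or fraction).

M_X(t) = e^(e^(t) - 1)
K_X(t) = log M_X(t) = e^(t) - 1
K^(3)(t) = e^(t)

κ_3 = K^(3)(0) = 1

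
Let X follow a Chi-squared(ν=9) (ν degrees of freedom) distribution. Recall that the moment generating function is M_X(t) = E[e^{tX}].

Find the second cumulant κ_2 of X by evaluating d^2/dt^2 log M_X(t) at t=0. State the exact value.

M_X(t) = (1 - 2*t)^(-9/2)
K_X(t) = log M_X(t) = -9*log(1 - 2*t)/2
K′(t) = -9/(2*t - 1)
K′′(t) = 18/(4*t^2 - 4*t + 1)

κ_2 = K′′(0) = 18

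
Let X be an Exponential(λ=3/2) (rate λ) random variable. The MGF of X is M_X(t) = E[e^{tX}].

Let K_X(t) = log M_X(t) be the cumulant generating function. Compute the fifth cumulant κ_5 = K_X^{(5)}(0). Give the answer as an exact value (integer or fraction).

κ_5 = K′′′′′(0) = 256/81

M_X(t) = 3/(2*(3/2 - t))
K_X(t) = log M_X(t) = -log(3/2 - t) - log(2) + log(3)
K′(t) = -2/(2*t - 3)
K′′(t) = 4/(4*t^2 - 12*t + 9)
K′′′(t) = -16/(8*t^3 - 36*t^2 + 54*t - 27)
K′′′′(t) = 96/(16*t^4 - 96*t^3 + 216*t^2 - 216*t + 81)
K′′′′′(t) = -768/(32*t^5 - 240*t^4 + 720*t^3 - 1080*t^2 + 810*t - 243)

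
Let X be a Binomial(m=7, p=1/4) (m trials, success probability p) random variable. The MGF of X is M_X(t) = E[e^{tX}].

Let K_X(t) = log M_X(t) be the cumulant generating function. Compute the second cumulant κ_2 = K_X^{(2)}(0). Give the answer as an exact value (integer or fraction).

M_X(t) = (e^(t)/4 + 3/4)^7
K_X(t) = log M_X(t) = 7*log(e^(t)/4 + 3/4)
D^2[K](t) = 21*e^(t)/(e^(2*t) + 6*e^(t) + 9)

κ_2 = D^2[K](0) = 21/16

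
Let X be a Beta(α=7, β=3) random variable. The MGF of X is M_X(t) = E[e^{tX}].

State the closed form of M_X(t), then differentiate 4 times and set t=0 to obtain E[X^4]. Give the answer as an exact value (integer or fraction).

E[X^4] = M′′′′(0) = 42/143

M_X(t) = ₁F₁(7; 10; t)
M′(t) = 7*₁F₁(8; 11; t)/10
M′′(t) = 28*₁F₁(9; 12; t)/55
M′′′(t) = 21*₁F₁(10; 13; t)/55
M′′′′(t) = 42*₁F₁(11; 14; t)/143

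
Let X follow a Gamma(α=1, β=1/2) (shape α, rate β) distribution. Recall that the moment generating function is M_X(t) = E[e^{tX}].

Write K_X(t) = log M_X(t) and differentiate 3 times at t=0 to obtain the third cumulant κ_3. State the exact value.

κ_3 = K′′′(0) = 16

M_X(t) = 1/(2*(1/2 - t))
K_X(t) = log M_X(t) = -log(1/2 - t) - log(2)
K′(t) = -2/(2*t - 1)
K′′(t) = 4/(4*t^2 - 4*t + 1)
K′′′(t) = -16/(8*t^3 - 12*t^2 + 6*t - 1)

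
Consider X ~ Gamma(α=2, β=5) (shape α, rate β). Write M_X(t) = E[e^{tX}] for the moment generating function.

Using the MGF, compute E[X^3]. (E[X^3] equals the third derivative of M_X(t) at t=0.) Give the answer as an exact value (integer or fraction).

M_X(t) = 25/(5 - t)^2
M′(t) = -50/(t^3 - 15*t^2 + 75*t - 125)
M′′(t) = 150/(t^4 - 20*t^3 + 150*t^2 - 500*t + 625)
M′′′(t) = -600/(t^5 - 25*t^4 + 250*t^3 - 1250*t^2 + 3125*t - 3125)

E[X^3] = M′′′(0) = 24/125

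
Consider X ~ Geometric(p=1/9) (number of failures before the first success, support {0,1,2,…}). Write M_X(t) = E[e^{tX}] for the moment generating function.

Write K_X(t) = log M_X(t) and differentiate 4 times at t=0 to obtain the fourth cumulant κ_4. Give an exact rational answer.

κ_4 = d^4K/dt^4 |_{t=0} = 31176

M_X(t) = 1/(9*(1 - 8*e^(t)/9))
K_X(t) = log M_X(t) = -log(1 - 8*e^(t)/9) - 2*log(3)
dK/dt = -8*e^(t)/(8*e^(t) - 9)
d^2K/dt^2 = 72*e^(t)/(64*e^(2*t) - 144*e^(t) + 81)
d^3K/dt^3 = (-576*e^(2*t) - 648*e^(t))/(512*e^(3*t) - 1728*e^(2*t) + 1944*e^(t) - 729)
d^4K/dt^4 = (4608*e^(3*t) + 20736*e^(2*t) + 5832*e^(t))/(4096*e^(4*t) - 18432*e^(3*t) + 31104*e^(2*t) - 23328*e^(t) + 6561)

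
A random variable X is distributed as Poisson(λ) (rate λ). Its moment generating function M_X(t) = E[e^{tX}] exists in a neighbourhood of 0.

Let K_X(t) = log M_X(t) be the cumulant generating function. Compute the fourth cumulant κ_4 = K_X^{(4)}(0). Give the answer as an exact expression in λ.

M_X(t) = e^(λ*(e^(t) - 1))
K_X(t) = log M_X(t) = λ*(e^(t) - 1)
K^(4)(t) = λ*e^(t)

κ_4 = K^(4)(0) = λ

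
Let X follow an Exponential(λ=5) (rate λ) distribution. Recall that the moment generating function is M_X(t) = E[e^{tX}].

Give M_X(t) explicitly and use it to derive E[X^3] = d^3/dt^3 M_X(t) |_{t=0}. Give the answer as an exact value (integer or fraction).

M_X(t) = 5/(5 - t)
M′(t) = 5/(t^2 - 10*t + 25)
M′′(t) = -10/(t^3 - 15*t^2 + 75*t - 125)
M′′′(t) = 30/(t^4 - 20*t^3 + 150*t^2 - 500*t + 625)

E[X^3] = M′′′(0) = 6/125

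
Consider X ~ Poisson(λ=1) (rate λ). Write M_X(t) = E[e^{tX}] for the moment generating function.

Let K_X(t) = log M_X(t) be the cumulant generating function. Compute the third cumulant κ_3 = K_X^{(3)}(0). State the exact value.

M_X(t) = e^(e^(t) - 1)
K_X(t) = log M_X(t) = e^(t) - 1
dK/dt = e^(t)
d^2K/dt^2 = e^(t)
d^3K/dt^3 = e^(t)

κ_3 = d^3K/dt^3 |_{t=0} = 1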